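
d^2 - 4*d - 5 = (d - 5)*(d + 1)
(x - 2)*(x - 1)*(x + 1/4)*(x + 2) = x^4 - 3*x^3/4 - 17*x^2/4 + 3*x + 1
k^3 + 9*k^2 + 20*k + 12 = (k + 1)*(k + 2)*(k + 6)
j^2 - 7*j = j*(j - 7)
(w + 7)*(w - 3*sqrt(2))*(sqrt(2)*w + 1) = sqrt(2)*w^3 - 5*w^2 + 7*sqrt(2)*w^2 - 35*w - 3*sqrt(2)*w - 21*sqrt(2)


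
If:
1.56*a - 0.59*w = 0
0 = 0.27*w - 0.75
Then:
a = 1.05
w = 2.78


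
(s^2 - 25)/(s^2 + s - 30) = (s + 5)/(s + 6)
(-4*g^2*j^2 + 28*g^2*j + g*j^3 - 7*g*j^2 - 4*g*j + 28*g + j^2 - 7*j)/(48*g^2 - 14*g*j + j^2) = (-4*g^2*j^2 + 28*g^2*j + g*j^3 - 7*g*j^2 - 4*g*j + 28*g + j^2 - 7*j)/(48*g^2 - 14*g*j + j^2)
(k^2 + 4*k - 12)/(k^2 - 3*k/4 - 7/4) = 4*(-k^2 - 4*k + 12)/(-4*k^2 + 3*k + 7)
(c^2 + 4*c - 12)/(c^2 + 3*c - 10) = (c + 6)/(c + 5)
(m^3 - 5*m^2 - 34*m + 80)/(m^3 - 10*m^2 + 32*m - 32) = (m^2 - 3*m - 40)/(m^2 - 8*m + 16)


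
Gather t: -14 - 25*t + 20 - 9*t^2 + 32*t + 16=-9*t^2 + 7*t + 22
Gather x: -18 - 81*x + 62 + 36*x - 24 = 20 - 45*x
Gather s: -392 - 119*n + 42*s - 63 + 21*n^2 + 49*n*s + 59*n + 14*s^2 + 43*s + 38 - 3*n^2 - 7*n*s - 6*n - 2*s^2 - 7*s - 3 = 18*n^2 - 66*n + 12*s^2 + s*(42*n + 78) - 420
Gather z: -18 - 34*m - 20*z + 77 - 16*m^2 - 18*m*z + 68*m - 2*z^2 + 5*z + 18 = -16*m^2 + 34*m - 2*z^2 + z*(-18*m - 15) + 77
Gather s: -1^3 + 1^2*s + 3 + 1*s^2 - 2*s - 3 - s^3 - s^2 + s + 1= -s^3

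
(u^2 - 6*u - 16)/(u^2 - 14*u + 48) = (u + 2)/(u - 6)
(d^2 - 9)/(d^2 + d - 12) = (d + 3)/(d + 4)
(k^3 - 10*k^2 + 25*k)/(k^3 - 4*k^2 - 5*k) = (k - 5)/(k + 1)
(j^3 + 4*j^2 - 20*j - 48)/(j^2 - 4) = (j^2 + 2*j - 24)/(j - 2)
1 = 1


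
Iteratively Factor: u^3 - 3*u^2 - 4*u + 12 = (u + 2)*(u^2 - 5*u + 6) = (u - 3)*(u + 2)*(u - 2)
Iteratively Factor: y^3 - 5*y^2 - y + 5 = (y - 5)*(y^2 - 1) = (y - 5)*(y + 1)*(y - 1)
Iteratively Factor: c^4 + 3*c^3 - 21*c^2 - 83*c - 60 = (c + 4)*(c^3 - c^2 - 17*c - 15) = (c + 3)*(c + 4)*(c^2 - 4*c - 5) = (c - 5)*(c + 3)*(c + 4)*(c + 1)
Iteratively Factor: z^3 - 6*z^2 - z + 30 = (z - 3)*(z^2 - 3*z - 10) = (z - 5)*(z - 3)*(z + 2)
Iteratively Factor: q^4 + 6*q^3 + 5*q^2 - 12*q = (q + 3)*(q^3 + 3*q^2 - 4*q) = (q + 3)*(q + 4)*(q^2 - q) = (q - 1)*(q + 3)*(q + 4)*(q)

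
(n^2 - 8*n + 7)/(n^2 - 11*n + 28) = (n - 1)/(n - 4)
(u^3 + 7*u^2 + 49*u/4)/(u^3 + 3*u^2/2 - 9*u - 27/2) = u*(4*u^2 + 28*u + 49)/(2*(2*u^3 + 3*u^2 - 18*u - 27))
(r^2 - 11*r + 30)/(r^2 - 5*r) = (r - 6)/r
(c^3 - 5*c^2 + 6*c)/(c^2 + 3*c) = (c^2 - 5*c + 6)/(c + 3)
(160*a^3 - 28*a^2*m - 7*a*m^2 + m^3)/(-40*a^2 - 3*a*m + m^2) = -4*a + m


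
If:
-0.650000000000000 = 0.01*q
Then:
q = -65.00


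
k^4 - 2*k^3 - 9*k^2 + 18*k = k*(k - 3)*(k - 2)*(k + 3)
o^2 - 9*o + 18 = (o - 6)*(o - 3)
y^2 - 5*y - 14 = (y - 7)*(y + 2)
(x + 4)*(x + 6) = x^2 + 10*x + 24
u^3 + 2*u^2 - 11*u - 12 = (u - 3)*(u + 1)*(u + 4)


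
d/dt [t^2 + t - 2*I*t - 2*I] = 2*t + 1 - 2*I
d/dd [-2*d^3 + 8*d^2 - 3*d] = -6*d^2 + 16*d - 3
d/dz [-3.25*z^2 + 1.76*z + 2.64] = 1.76 - 6.5*z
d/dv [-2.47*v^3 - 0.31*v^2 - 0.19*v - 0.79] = -7.41*v^2 - 0.62*v - 0.19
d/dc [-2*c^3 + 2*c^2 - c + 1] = -6*c^2 + 4*c - 1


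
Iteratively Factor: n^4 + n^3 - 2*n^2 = (n)*(n^3 + n^2 - 2*n) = n^2*(n^2 + n - 2) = n^2*(n + 2)*(n - 1)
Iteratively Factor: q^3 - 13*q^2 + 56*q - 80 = (q - 5)*(q^2 - 8*q + 16) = (q - 5)*(q - 4)*(q - 4)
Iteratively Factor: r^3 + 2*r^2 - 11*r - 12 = (r + 1)*(r^2 + r - 12) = (r + 1)*(r + 4)*(r - 3)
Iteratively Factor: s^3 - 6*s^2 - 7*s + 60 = (s - 4)*(s^2 - 2*s - 15) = (s - 4)*(s + 3)*(s - 5)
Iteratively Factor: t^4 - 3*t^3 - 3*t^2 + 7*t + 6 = (t + 1)*(t^3 - 4*t^2 + t + 6) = (t + 1)^2*(t^2 - 5*t + 6) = (t - 3)*(t + 1)^2*(t - 2)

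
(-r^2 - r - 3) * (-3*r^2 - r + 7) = 3*r^4 + 4*r^3 + 3*r^2 - 4*r - 21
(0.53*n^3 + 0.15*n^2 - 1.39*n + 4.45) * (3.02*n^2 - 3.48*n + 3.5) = 1.6006*n^5 - 1.3914*n^4 - 2.8648*n^3 + 18.8012*n^2 - 20.351*n + 15.575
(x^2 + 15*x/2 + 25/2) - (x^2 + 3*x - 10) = 9*x/2 + 45/2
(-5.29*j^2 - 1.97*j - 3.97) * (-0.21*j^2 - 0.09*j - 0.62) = 1.1109*j^4 + 0.8898*j^3 + 4.2908*j^2 + 1.5787*j + 2.4614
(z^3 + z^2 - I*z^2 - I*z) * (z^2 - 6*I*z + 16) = z^5 + z^4 - 7*I*z^4 + 10*z^3 - 7*I*z^3 + 10*z^2 - 16*I*z^2 - 16*I*z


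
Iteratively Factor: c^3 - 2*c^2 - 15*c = (c)*(c^2 - 2*c - 15) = c*(c - 5)*(c + 3)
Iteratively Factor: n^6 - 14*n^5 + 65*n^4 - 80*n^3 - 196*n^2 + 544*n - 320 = (n - 2)*(n^5 - 12*n^4 + 41*n^3 + 2*n^2 - 192*n + 160) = (n - 4)*(n - 2)*(n^4 - 8*n^3 + 9*n^2 + 38*n - 40) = (n - 5)*(n - 4)*(n - 2)*(n^3 - 3*n^2 - 6*n + 8) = (n - 5)*(n - 4)^2*(n - 2)*(n^2 + n - 2) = (n - 5)*(n - 4)^2*(n - 2)*(n + 2)*(n - 1)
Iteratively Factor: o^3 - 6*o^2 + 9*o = (o - 3)*(o^2 - 3*o) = o*(o - 3)*(o - 3)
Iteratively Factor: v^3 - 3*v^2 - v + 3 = (v + 1)*(v^2 - 4*v + 3) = (v - 1)*(v + 1)*(v - 3)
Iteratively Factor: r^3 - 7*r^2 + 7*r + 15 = (r + 1)*(r^2 - 8*r + 15) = (r - 5)*(r + 1)*(r - 3)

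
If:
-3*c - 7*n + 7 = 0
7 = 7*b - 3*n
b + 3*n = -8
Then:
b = -1/8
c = 203/24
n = -21/8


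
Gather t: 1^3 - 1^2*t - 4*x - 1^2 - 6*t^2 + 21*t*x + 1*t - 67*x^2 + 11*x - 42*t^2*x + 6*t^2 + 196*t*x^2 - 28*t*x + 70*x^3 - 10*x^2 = -42*t^2*x + t*(196*x^2 - 7*x) + 70*x^3 - 77*x^2 + 7*x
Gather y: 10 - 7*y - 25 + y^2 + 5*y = y^2 - 2*y - 15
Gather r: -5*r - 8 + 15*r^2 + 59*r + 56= 15*r^2 + 54*r + 48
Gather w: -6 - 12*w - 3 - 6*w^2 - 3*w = -6*w^2 - 15*w - 9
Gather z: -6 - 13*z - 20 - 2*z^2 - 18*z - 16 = -2*z^2 - 31*z - 42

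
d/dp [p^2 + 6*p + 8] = 2*p + 6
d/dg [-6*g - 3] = -6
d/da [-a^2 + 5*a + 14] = 5 - 2*a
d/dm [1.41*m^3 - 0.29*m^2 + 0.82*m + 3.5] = 4.23*m^2 - 0.58*m + 0.82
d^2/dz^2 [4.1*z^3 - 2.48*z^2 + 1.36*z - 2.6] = 24.6*z - 4.96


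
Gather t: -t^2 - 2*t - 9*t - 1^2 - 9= -t^2 - 11*t - 10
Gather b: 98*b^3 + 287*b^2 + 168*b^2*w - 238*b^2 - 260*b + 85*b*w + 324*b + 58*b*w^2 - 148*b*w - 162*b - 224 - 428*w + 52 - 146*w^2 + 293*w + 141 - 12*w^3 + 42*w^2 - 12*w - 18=98*b^3 + b^2*(168*w + 49) + b*(58*w^2 - 63*w - 98) - 12*w^3 - 104*w^2 - 147*w - 49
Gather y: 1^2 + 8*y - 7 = 8*y - 6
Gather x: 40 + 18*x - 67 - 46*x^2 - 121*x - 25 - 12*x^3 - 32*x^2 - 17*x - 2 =-12*x^3 - 78*x^2 - 120*x - 54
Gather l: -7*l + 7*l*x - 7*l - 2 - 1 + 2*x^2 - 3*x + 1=l*(7*x - 14) + 2*x^2 - 3*x - 2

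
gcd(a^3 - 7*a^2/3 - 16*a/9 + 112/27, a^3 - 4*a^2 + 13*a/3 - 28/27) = a^2 - 11*a/3 + 28/9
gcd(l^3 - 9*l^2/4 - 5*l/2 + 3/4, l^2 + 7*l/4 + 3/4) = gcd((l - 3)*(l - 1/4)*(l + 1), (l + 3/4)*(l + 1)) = l + 1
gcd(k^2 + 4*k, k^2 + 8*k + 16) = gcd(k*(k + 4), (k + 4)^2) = k + 4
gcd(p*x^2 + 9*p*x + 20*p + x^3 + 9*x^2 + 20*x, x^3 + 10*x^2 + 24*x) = x + 4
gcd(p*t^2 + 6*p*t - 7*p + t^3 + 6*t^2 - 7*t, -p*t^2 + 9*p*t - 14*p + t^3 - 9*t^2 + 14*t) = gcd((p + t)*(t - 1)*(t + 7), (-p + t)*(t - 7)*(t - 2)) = 1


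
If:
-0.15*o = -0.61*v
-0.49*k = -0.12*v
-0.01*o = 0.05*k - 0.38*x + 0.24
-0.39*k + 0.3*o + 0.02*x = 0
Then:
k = -0.00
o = -0.05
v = -0.01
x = 0.63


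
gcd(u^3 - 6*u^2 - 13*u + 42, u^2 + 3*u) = u + 3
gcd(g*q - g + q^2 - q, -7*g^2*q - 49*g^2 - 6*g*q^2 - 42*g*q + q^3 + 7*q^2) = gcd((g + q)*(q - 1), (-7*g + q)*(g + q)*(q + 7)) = g + q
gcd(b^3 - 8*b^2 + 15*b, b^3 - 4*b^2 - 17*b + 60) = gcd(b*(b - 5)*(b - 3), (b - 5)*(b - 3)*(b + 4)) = b^2 - 8*b + 15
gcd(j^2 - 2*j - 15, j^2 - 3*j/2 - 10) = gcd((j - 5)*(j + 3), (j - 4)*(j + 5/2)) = 1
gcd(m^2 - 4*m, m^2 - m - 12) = m - 4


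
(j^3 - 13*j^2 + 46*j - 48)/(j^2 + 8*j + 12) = (j^3 - 13*j^2 + 46*j - 48)/(j^2 + 8*j + 12)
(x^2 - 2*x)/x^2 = (x - 2)/x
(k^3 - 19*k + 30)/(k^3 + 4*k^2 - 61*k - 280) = (k^2 - 5*k + 6)/(k^2 - k - 56)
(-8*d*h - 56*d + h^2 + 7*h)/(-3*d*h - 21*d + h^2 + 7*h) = (8*d - h)/(3*d - h)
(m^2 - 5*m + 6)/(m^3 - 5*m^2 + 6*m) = 1/m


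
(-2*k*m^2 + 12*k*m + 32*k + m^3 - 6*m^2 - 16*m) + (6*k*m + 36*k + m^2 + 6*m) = -2*k*m^2 + 18*k*m + 68*k + m^3 - 5*m^2 - 10*m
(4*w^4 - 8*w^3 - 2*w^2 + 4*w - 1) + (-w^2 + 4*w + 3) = 4*w^4 - 8*w^3 - 3*w^2 + 8*w + 2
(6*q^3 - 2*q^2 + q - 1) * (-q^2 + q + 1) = -6*q^5 + 8*q^4 + 3*q^3 - 1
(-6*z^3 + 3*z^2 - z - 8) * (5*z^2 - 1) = -30*z^5 + 15*z^4 + z^3 - 43*z^2 + z + 8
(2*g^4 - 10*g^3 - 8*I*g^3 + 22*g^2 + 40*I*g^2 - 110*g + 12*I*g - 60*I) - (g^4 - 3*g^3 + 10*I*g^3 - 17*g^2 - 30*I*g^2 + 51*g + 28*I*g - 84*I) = g^4 - 7*g^3 - 18*I*g^3 + 39*g^2 + 70*I*g^2 - 161*g - 16*I*g + 24*I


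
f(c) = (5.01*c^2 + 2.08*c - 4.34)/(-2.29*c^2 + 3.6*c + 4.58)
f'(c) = (4.58*c - 3.6)*(5.01*c^2 + 2.08*c - 4.34)/(-2.29*c^2 + 3.6*c + 4.58)^2 + (10.02*c + 2.08)/(-2.29*c^2 + 3.6*c + 4.58) = (22.7992*c^2 + 26.0144*c + 25.1504)/(5.2441*c^4 - 16.488*c^3 - 8.0164*c^2 + 32.976*c + 20.9764)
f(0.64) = -0.16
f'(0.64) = 1.45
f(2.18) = 15.54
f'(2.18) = 79.69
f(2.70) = -15.79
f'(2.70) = 45.64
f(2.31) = 40.22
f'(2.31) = 452.32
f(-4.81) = -1.55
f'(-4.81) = 0.10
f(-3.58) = -1.39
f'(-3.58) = 0.16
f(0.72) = -0.04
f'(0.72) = 1.56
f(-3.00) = -1.29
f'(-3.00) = 0.21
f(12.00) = -2.63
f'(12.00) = 0.05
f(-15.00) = -1.93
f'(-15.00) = 0.01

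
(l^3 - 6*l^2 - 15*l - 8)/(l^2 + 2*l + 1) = l - 8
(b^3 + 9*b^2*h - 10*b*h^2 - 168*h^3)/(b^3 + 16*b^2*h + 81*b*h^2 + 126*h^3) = (b - 4*h)/(b + 3*h)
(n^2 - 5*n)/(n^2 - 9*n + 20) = n/(n - 4)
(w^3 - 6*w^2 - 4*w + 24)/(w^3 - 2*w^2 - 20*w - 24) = (w - 2)/(w + 2)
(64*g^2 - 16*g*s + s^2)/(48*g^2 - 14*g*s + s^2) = (-8*g + s)/(-6*g + s)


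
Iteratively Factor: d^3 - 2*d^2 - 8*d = (d + 2)*(d^2 - 4*d) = d*(d + 2)*(d - 4)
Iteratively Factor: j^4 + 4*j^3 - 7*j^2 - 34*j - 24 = (j + 4)*(j^3 - 7*j - 6) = (j + 1)*(j + 4)*(j^2 - j - 6) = (j - 3)*(j + 1)*(j + 4)*(j + 2)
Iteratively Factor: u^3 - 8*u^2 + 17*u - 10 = (u - 1)*(u^2 - 7*u + 10) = (u - 2)*(u - 1)*(u - 5)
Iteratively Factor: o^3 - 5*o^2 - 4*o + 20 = (o - 2)*(o^2 - 3*o - 10) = (o - 5)*(o - 2)*(o + 2)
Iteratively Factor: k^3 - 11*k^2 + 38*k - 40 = (k - 5)*(k^2 - 6*k + 8) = (k - 5)*(k - 4)*(k - 2)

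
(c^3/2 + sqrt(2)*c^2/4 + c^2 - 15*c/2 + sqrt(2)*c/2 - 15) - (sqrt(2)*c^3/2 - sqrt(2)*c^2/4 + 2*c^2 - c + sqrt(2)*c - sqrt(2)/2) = -sqrt(2)*c^3/2 + c^3/2 - c^2 + sqrt(2)*c^2/2 - 13*c/2 - sqrt(2)*c/2 - 15 + sqrt(2)/2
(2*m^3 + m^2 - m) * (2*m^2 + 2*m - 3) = 4*m^5 + 6*m^4 - 6*m^3 - 5*m^2 + 3*m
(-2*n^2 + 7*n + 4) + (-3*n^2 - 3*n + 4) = -5*n^2 + 4*n + 8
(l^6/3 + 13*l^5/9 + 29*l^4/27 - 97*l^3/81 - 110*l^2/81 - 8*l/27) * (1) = l^6/3 + 13*l^5/9 + 29*l^4/27 - 97*l^3/81 - 110*l^2/81 - 8*l/27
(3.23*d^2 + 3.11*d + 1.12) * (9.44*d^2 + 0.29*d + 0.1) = 30.4912*d^4 + 30.2951*d^3 + 11.7977*d^2 + 0.6358*d + 0.112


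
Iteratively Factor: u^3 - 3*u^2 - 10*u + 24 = (u - 2)*(u^2 - u - 12) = (u - 2)*(u + 3)*(u - 4)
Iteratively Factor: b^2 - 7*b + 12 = (b - 3)*(b - 4)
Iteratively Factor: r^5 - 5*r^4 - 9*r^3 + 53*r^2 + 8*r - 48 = (r - 4)*(r^4 - r^3 - 13*r^2 + r + 12) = (r - 4)*(r + 1)*(r^3 - 2*r^2 - 11*r + 12) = (r - 4)^2*(r + 1)*(r^2 + 2*r - 3) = (r - 4)^2*(r + 1)*(r + 3)*(r - 1)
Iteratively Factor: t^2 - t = (t)*(t - 1)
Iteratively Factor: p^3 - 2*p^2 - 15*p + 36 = (p - 3)*(p^2 + p - 12) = (p - 3)^2*(p + 4)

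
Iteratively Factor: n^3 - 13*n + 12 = (n - 3)*(n^2 + 3*n - 4) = (n - 3)*(n + 4)*(n - 1)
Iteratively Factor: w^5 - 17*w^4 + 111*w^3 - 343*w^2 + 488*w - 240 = (w - 5)*(w^4 - 12*w^3 + 51*w^2 - 88*w + 48) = (w - 5)*(w - 4)*(w^3 - 8*w^2 + 19*w - 12) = (w - 5)*(w - 4)^2*(w^2 - 4*w + 3) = (w - 5)*(w - 4)^2*(w - 1)*(w - 3)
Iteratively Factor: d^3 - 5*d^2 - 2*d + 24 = (d - 4)*(d^2 - d - 6) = (d - 4)*(d + 2)*(d - 3)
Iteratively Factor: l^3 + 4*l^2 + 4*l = (l)*(l^2 + 4*l + 4) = l*(l + 2)*(l + 2)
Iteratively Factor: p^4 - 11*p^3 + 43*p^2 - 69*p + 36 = (p - 1)*(p^3 - 10*p^2 + 33*p - 36) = (p - 4)*(p - 1)*(p^2 - 6*p + 9) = (p - 4)*(p - 3)*(p - 1)*(p - 3)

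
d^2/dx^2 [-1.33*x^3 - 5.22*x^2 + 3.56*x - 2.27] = -7.98*x - 10.44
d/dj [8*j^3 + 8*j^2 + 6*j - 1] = 24*j^2 + 16*j + 6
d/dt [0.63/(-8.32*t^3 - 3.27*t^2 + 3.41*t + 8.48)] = (15.7248*t^2 + 4.1202*t - 2.1483)/(8.32*t^3 + 3.27*t^2 - 3.41*t - 8.48)^2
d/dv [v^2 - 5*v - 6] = 2*v - 5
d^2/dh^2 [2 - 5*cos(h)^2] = 10*cos(2*h)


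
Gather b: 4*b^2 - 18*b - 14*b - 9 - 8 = 4*b^2 - 32*b - 17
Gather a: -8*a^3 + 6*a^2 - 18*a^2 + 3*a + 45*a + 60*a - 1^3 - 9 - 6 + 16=-8*a^3 - 12*a^2 + 108*a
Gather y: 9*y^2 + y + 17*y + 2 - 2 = 9*y^2 + 18*y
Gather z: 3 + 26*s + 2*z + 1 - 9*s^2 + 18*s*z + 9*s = -9*s^2 + 35*s + z*(18*s + 2) + 4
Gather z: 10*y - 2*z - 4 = 10*y - 2*z - 4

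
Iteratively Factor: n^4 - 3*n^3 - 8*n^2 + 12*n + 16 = (n - 4)*(n^3 + n^2 - 4*n - 4) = (n - 4)*(n - 2)*(n^2 + 3*n + 2) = (n - 4)*(n - 2)*(n + 1)*(n + 2)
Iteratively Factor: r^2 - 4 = (r - 2)*(r + 2)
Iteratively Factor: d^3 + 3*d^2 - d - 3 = (d - 1)*(d^2 + 4*d + 3) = (d - 1)*(d + 3)*(d + 1)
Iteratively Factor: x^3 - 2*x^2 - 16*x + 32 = (x - 4)*(x^2 + 2*x - 8) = (x - 4)*(x + 4)*(x - 2)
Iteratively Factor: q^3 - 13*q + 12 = (q - 3)*(q^2 + 3*q - 4) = (q - 3)*(q + 4)*(q - 1)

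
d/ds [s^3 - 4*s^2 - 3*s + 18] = 3*s^2 - 8*s - 3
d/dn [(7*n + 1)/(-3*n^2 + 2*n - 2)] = (21*n^2 + 6*n - 16)/(9*n^4 - 12*n^3 + 16*n^2 - 8*n + 4)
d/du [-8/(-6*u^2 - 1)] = -96*u/(6*u^2 + 1)^2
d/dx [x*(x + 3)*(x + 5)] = 3*x^2 + 16*x + 15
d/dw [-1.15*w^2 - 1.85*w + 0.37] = -2.3*w - 1.85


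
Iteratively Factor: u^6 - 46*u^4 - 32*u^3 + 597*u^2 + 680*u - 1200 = (u + 4)*(u^5 - 4*u^4 - 30*u^3 + 88*u^2 + 245*u - 300) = (u - 5)*(u + 4)*(u^4 + u^3 - 25*u^2 - 37*u + 60) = (u - 5)^2*(u + 4)*(u^3 + 6*u^2 + 5*u - 12) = (u - 5)^2*(u - 1)*(u + 4)*(u^2 + 7*u + 12) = (u - 5)^2*(u - 1)*(u + 4)^2*(u + 3)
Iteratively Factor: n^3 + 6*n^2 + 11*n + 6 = (n + 2)*(n^2 + 4*n + 3) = (n + 1)*(n + 2)*(n + 3)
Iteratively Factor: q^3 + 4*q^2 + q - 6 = (q + 3)*(q^2 + q - 2) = (q - 1)*(q + 3)*(q + 2)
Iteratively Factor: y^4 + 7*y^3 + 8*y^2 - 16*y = (y + 4)*(y^3 + 3*y^2 - 4*y) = (y - 1)*(y + 4)*(y^2 + 4*y) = y*(y - 1)*(y + 4)*(y + 4)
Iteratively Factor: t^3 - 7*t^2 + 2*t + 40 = (t - 5)*(t^2 - 2*t - 8) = (t - 5)*(t - 4)*(t + 2)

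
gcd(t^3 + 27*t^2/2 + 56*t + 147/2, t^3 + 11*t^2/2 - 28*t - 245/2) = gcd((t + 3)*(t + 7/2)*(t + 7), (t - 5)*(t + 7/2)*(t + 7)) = t^2 + 21*t/2 + 49/2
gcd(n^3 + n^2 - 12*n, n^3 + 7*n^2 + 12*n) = n^2 + 4*n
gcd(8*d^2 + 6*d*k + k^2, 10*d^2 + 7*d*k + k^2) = 2*d + k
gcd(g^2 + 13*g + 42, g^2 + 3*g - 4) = 1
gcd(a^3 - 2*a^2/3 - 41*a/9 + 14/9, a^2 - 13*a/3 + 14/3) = a - 7/3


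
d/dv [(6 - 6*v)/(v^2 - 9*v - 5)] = 6*(v^2 - 2*v + 14)/(v^4 - 18*v^3 + 71*v^2 + 90*v + 25)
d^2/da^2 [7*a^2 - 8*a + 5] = 14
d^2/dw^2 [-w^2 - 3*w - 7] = -2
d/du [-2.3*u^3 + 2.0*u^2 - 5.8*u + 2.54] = -6.9*u^2 + 4.0*u - 5.8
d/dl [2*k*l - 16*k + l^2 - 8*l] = 2*k + 2*l - 8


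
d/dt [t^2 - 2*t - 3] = 2*t - 2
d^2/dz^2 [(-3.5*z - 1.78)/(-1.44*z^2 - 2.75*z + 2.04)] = ((2.88*z + 2.75)*(3.5*z + 1.78)*(5.76*z + 5.5) - (30.24*z + 24.3764)*(1.44*z^2 + 2.75*z - 2.04))/(1.44*z^2 + 2.75*z - 2.04)^3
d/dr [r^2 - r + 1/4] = 2*r - 1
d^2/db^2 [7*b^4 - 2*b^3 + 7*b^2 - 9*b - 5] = 84*b^2 - 12*b + 14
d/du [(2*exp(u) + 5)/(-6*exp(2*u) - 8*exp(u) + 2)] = (3*exp(2*u) + 15*exp(u) + 11)*exp(u)/(9*exp(4*u) + 24*exp(3*u) + 10*exp(2*u) - 8*exp(u) + 1)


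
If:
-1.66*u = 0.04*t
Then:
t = -41.5*u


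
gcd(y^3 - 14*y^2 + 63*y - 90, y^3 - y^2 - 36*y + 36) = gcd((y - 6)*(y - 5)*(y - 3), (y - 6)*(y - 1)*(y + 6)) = y - 6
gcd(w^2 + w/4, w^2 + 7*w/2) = w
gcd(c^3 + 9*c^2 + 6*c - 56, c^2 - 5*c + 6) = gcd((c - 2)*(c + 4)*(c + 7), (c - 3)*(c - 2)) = c - 2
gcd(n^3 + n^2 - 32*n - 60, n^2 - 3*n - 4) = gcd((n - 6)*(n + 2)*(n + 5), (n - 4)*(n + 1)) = 1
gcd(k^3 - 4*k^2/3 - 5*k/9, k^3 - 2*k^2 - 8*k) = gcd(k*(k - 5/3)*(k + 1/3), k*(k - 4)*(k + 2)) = k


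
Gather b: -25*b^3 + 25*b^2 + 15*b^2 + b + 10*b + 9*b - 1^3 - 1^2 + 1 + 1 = -25*b^3 + 40*b^2 + 20*b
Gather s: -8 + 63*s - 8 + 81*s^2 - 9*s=81*s^2 + 54*s - 16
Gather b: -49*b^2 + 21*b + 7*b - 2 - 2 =-49*b^2 + 28*b - 4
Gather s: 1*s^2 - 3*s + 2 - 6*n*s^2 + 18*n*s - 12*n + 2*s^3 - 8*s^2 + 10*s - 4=-12*n + 2*s^3 + s^2*(-6*n - 7) + s*(18*n + 7) - 2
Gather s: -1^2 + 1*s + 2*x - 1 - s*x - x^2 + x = s*(1 - x) - x^2 + 3*x - 2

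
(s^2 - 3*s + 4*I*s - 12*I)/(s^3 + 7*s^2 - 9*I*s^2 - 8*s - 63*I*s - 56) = (s^2 + s*(-3 + 4*I) - 12*I)/(s^3 + s^2*(7 - 9*I) - s*(8 + 63*I) - 56)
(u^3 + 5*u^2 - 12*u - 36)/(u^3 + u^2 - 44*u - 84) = (u - 3)/(u - 7)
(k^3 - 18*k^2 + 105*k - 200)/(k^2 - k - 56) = (k^2 - 10*k + 25)/(k + 7)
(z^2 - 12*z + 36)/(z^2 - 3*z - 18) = (z - 6)/(z + 3)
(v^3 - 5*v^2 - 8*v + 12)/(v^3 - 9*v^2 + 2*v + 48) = (v^2 - 7*v + 6)/(v^2 - 11*v + 24)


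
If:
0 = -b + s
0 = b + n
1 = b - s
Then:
No Solution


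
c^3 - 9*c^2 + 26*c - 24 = (c - 4)*(c - 3)*(c - 2)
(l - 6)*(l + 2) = l^2 - 4*l - 12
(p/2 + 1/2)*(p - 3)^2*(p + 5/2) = p^4/2 - 5*p^3/4 - 19*p^2/4 + 33*p/4 + 45/4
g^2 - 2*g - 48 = (g - 8)*(g + 6)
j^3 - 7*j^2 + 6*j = j*(j - 6)*(j - 1)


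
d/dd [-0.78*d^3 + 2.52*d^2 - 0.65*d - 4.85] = -2.34*d^2 + 5.04*d - 0.65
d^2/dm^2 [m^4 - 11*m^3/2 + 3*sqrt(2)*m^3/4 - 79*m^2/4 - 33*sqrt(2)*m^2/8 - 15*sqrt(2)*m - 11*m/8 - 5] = 12*m^2 - 33*m + 9*sqrt(2)*m/2 - 79/2 - 33*sqrt(2)/4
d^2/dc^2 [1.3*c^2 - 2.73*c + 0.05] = 2.60000000000000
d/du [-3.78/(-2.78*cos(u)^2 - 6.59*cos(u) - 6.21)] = (21.0168*cos(u) + 24.9102)*sin(u)/(2.78*cos(u)^2 + 6.59*cos(u) + 6.21)^2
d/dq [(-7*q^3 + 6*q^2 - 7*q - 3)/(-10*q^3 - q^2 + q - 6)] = (67*q^4 - 154*q^3 + 35*q^2 - 78*q + 45)/(100*q^6 + 20*q^5 - 19*q^4 + 118*q^3 + 13*q^2 - 12*q + 36)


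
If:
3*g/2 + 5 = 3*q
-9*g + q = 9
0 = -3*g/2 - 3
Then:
No Solution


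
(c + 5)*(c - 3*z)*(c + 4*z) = c^3 + c^2*z + 5*c^2 - 12*c*z^2 + 5*c*z - 60*z^2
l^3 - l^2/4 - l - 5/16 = (l - 5/4)*(l + 1/2)^2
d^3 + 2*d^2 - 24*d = d*(d - 4)*(d + 6)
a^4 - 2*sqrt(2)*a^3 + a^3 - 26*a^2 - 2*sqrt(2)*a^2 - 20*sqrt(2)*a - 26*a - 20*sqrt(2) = (a + 1)*(a - 5*sqrt(2))*(a + sqrt(2))*(a + 2*sqrt(2))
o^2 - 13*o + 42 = (o - 7)*(o - 6)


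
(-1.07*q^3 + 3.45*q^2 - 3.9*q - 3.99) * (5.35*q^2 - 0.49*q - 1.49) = -5.7245*q^5 + 18.9818*q^4 - 20.9612*q^3 - 24.576*q^2 + 7.7661*q + 5.9451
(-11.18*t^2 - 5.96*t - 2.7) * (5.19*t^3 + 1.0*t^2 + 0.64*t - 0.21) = -58.0242*t^5 - 42.1124*t^4 - 27.1282*t^3 - 4.1666*t^2 - 0.4764*t + 0.567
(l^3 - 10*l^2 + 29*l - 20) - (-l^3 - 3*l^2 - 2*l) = 2*l^3 - 7*l^2 + 31*l - 20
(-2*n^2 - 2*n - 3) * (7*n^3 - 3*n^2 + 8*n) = -14*n^5 - 8*n^4 - 31*n^3 - 7*n^2 - 24*n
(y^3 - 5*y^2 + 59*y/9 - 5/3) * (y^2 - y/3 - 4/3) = y^5 - 16*y^4/3 + 62*y^3/9 + 76*y^2/27 - 221*y/27 + 20/9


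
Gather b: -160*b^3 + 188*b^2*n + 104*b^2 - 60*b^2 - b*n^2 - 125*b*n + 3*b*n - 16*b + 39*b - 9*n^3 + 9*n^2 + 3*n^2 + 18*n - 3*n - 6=-160*b^3 + b^2*(188*n + 44) + b*(-n^2 - 122*n + 23) - 9*n^3 + 12*n^2 + 15*n - 6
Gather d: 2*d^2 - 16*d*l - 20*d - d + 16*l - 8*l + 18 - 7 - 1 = 2*d^2 + d*(-16*l - 21) + 8*l + 10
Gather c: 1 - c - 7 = -c - 6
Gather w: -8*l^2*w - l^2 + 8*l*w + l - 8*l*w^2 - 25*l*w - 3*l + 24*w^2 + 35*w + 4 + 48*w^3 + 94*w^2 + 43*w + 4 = -l^2 - 2*l + 48*w^3 + w^2*(118 - 8*l) + w*(-8*l^2 - 17*l + 78) + 8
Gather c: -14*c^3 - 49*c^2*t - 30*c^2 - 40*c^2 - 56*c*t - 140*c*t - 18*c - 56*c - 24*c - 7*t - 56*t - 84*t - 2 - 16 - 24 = -14*c^3 + c^2*(-49*t - 70) + c*(-196*t - 98) - 147*t - 42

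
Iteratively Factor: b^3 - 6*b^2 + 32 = (b - 4)*(b^2 - 2*b - 8) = (b - 4)^2*(b + 2)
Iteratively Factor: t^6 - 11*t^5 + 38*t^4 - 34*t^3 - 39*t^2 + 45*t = (t)*(t^5 - 11*t^4 + 38*t^3 - 34*t^2 - 39*t + 45) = t*(t - 3)*(t^4 - 8*t^3 + 14*t^2 + 8*t - 15) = t*(t - 3)*(t + 1)*(t^3 - 9*t^2 + 23*t - 15) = t*(t - 5)*(t - 3)*(t + 1)*(t^2 - 4*t + 3) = t*(t - 5)*(t - 3)*(t - 1)*(t + 1)*(t - 3)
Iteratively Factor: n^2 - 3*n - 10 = (n - 5)*(n + 2)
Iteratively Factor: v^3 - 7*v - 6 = (v + 2)*(v^2 - 2*v - 3) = (v + 1)*(v + 2)*(v - 3)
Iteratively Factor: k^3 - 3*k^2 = (k - 3)*(k^2) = k*(k - 3)*(k)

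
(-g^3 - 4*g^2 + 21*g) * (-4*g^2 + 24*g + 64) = 4*g^5 - 8*g^4 - 244*g^3 + 248*g^2 + 1344*g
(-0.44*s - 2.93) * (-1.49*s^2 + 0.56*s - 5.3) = 0.6556*s^3 + 4.1193*s^2 + 0.6912*s + 15.529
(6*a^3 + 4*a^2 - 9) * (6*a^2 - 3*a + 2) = 36*a^5 + 6*a^4 - 46*a^2 + 27*a - 18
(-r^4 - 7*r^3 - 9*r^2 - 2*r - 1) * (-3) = 3*r^4 + 21*r^3 + 27*r^2 + 6*r + 3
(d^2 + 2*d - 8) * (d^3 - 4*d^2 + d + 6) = d^5 - 2*d^4 - 15*d^3 + 40*d^2 + 4*d - 48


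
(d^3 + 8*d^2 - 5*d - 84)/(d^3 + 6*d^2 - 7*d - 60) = (d + 7)/(d + 5)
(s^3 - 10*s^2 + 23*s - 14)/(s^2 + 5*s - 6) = (s^2 - 9*s + 14)/(s + 6)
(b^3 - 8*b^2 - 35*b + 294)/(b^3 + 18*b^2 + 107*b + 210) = (b^2 - 14*b + 49)/(b^2 + 12*b + 35)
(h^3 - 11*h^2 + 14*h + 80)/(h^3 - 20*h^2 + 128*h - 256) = (h^2 - 3*h - 10)/(h^2 - 12*h + 32)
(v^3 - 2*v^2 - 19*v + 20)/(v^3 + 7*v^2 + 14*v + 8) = (v^2 - 6*v + 5)/(v^2 + 3*v + 2)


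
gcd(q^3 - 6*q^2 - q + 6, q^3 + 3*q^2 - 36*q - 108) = q - 6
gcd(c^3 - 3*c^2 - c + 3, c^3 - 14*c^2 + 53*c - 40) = c - 1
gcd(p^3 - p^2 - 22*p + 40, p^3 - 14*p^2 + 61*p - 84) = p - 4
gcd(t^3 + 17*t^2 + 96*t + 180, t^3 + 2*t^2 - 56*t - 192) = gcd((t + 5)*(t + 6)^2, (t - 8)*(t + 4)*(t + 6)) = t + 6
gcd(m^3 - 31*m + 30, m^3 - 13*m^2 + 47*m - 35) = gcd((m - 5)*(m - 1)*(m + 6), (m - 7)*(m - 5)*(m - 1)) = m^2 - 6*m + 5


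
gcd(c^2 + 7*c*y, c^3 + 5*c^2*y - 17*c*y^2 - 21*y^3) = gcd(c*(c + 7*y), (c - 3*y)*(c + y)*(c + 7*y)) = c + 7*y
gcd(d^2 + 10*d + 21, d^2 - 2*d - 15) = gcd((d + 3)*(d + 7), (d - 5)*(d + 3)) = d + 3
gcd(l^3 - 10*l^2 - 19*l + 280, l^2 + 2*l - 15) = l + 5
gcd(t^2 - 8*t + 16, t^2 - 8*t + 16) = t^2 - 8*t + 16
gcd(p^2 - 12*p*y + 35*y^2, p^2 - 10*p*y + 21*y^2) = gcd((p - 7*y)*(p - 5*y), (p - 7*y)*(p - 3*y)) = -p + 7*y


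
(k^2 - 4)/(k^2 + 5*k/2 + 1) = 2*(k - 2)/(2*k + 1)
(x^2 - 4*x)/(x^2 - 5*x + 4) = x/(x - 1)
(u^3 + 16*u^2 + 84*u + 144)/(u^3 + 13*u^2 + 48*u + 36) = (u + 4)/(u + 1)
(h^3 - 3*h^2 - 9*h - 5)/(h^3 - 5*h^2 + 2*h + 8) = (h^2 - 4*h - 5)/(h^2 - 6*h + 8)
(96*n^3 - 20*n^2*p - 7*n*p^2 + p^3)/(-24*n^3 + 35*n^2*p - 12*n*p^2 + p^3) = (4*n + p)/(-n + p)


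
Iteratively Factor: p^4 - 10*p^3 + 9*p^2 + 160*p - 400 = (p + 4)*(p^3 - 14*p^2 + 65*p - 100) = (p - 5)*(p + 4)*(p^2 - 9*p + 20) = (p - 5)*(p - 4)*(p + 4)*(p - 5)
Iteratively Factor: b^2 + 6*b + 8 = (b + 4)*(b + 2)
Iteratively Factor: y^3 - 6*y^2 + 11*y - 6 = (y - 2)*(y^2 - 4*y + 3) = (y - 3)*(y - 2)*(y - 1)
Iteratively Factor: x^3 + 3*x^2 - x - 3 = (x + 3)*(x^2 - 1) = (x + 1)*(x + 3)*(x - 1)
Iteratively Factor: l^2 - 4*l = (l - 4)*(l)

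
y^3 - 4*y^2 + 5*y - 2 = (y - 2)*(y - 1)^2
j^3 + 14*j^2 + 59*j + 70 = (j + 2)*(j + 5)*(j + 7)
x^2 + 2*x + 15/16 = (x + 3/4)*(x + 5/4)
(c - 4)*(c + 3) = c^2 - c - 12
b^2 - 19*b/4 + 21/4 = (b - 3)*(b - 7/4)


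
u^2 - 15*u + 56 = (u - 8)*(u - 7)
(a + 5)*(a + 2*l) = a^2 + 2*a*l + 5*a + 10*l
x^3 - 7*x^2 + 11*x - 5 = (x - 5)*(x - 1)^2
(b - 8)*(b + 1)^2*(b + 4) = b^4 - 2*b^3 - 39*b^2 - 68*b - 32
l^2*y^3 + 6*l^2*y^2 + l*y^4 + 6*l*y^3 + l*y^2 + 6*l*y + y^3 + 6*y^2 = y*(l + y)*(y + 6)*(l*y + 1)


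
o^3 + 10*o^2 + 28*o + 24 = (o + 2)^2*(o + 6)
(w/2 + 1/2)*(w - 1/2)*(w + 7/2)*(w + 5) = w^4/2 + 9*w^3/2 + 85*w^2/8 + 9*w/4 - 35/8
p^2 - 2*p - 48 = (p - 8)*(p + 6)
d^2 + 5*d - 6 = (d - 1)*(d + 6)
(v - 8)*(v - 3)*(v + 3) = v^3 - 8*v^2 - 9*v + 72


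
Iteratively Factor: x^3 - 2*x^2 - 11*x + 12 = (x + 3)*(x^2 - 5*x + 4) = (x - 4)*(x + 3)*(x - 1)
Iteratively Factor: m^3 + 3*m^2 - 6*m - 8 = (m - 2)*(m^2 + 5*m + 4) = (m - 2)*(m + 1)*(m + 4)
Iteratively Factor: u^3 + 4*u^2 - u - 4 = (u + 1)*(u^2 + 3*u - 4) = (u + 1)*(u + 4)*(u - 1)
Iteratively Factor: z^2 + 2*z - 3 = (z - 1)*(z + 3)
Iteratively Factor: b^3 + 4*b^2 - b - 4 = (b + 1)*(b^2 + 3*b - 4) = (b + 1)*(b + 4)*(b - 1)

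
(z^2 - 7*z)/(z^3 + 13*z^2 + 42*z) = (z - 7)/(z^2 + 13*z + 42)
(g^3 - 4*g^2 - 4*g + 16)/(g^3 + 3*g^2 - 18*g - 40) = (g - 2)/(g + 5)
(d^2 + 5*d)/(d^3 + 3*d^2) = (d + 5)/(d*(d + 3))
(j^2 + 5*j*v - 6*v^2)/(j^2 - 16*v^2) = (j^2 + 5*j*v - 6*v^2)/(j^2 - 16*v^2)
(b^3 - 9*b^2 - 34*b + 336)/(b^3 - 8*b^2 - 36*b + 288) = (b - 7)/(b - 6)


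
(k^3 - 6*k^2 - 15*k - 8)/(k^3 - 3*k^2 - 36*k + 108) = (k^3 - 6*k^2 - 15*k - 8)/(k^3 - 3*k^2 - 36*k + 108)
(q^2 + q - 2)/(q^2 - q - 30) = (-q^2 - q + 2)/(-q^2 + q + 30)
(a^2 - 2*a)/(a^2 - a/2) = 2*(a - 2)/(2*a - 1)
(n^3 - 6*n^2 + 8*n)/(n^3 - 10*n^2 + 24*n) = (n - 2)/(n - 6)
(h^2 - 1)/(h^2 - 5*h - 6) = (h - 1)/(h - 6)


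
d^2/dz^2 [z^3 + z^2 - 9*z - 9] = 6*z + 2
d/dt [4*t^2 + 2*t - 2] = 8*t + 2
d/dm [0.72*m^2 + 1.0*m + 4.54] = 1.44*m + 1.0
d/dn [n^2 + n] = 2*n + 1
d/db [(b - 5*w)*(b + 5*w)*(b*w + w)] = w*(3*b^2 + 2*b - 25*w^2)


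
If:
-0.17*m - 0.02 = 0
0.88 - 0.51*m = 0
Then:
No Solution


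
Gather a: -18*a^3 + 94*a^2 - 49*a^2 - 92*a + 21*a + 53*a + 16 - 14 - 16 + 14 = -18*a^3 + 45*a^2 - 18*a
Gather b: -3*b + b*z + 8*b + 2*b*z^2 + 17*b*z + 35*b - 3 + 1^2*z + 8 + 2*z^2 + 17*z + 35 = b*(2*z^2 + 18*z + 40) + 2*z^2 + 18*z + 40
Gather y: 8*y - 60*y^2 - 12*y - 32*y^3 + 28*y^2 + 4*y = -32*y^3 - 32*y^2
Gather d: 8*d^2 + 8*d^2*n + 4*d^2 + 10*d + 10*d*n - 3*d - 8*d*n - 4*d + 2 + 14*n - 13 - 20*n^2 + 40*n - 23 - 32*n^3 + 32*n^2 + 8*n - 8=d^2*(8*n + 12) + d*(2*n + 3) - 32*n^3 + 12*n^2 + 62*n - 42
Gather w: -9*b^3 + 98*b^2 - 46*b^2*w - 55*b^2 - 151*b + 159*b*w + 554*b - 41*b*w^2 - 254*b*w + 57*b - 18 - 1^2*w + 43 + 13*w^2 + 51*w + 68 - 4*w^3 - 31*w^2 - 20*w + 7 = -9*b^3 + 43*b^2 + 460*b - 4*w^3 + w^2*(-41*b - 18) + w*(-46*b^2 - 95*b + 30) + 100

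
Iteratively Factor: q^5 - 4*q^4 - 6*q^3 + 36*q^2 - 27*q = (q - 1)*(q^4 - 3*q^3 - 9*q^2 + 27*q) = q*(q - 1)*(q^3 - 3*q^2 - 9*q + 27) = q*(q - 3)*(q - 1)*(q^2 - 9) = q*(q - 3)^2*(q - 1)*(q + 3)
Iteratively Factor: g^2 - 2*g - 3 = (g + 1)*(g - 3)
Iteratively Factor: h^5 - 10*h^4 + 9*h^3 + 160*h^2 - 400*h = (h + 4)*(h^4 - 14*h^3 + 65*h^2 - 100*h) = h*(h + 4)*(h^3 - 14*h^2 + 65*h - 100) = h*(h - 4)*(h + 4)*(h^2 - 10*h + 25) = h*(h - 5)*(h - 4)*(h + 4)*(h - 5)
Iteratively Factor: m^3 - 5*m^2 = (m - 5)*(m^2) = m*(m - 5)*(m)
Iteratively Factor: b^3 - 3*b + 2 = (b + 2)*(b^2 - 2*b + 1) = (b - 1)*(b + 2)*(b - 1)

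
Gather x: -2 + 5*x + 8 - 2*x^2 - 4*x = -2*x^2 + x + 6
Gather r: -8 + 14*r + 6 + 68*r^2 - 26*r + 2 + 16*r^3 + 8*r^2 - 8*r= 16*r^3 + 76*r^2 - 20*r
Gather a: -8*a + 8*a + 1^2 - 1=0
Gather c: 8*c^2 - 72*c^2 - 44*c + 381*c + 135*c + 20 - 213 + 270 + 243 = -64*c^2 + 472*c + 320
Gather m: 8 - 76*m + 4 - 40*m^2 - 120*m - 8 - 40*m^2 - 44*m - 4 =-80*m^2 - 240*m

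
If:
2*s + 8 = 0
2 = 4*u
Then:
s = -4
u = 1/2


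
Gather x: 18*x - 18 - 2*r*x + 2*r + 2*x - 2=2*r + x*(20 - 2*r) - 20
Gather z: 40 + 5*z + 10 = 5*z + 50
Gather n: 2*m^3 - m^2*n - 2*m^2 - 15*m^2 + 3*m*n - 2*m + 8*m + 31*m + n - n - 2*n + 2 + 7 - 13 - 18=2*m^3 - 17*m^2 + 37*m + n*(-m^2 + 3*m - 2) - 22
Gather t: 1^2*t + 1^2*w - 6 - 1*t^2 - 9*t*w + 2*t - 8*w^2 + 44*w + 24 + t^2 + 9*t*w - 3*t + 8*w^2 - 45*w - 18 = 0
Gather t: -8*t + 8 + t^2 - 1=t^2 - 8*t + 7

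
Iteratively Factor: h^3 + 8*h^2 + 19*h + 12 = (h + 4)*(h^2 + 4*h + 3) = (h + 1)*(h + 4)*(h + 3)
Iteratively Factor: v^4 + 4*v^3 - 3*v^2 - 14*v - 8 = (v - 2)*(v^3 + 6*v^2 + 9*v + 4) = (v - 2)*(v + 1)*(v^2 + 5*v + 4) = (v - 2)*(v + 1)^2*(v + 4)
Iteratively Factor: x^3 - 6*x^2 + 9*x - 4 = (x - 1)*(x^2 - 5*x + 4) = (x - 4)*(x - 1)*(x - 1)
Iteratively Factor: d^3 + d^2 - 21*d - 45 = (d + 3)*(d^2 - 2*d - 15) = (d - 5)*(d + 3)*(d + 3)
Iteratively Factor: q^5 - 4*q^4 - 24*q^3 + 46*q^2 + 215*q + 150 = (q + 1)*(q^4 - 5*q^3 - 19*q^2 + 65*q + 150) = (q - 5)*(q + 1)*(q^3 - 19*q - 30) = (q - 5)*(q + 1)*(q + 3)*(q^2 - 3*q - 10) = (q - 5)*(q + 1)*(q + 2)*(q + 3)*(q - 5)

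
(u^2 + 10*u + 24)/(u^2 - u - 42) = (u + 4)/(u - 7)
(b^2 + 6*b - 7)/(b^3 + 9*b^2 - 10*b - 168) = (b - 1)/(b^2 + 2*b - 24)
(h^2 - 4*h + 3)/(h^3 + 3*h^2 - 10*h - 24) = (h - 1)/(h^2 + 6*h + 8)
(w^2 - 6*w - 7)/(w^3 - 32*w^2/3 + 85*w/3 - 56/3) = 3*(w + 1)/(3*w^2 - 11*w + 8)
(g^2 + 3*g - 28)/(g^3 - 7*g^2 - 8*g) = (-g^2 - 3*g + 28)/(g*(-g^2 + 7*g + 8))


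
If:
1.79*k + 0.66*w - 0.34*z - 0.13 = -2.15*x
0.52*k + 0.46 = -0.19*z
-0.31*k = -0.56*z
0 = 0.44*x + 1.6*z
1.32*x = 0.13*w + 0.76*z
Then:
No Solution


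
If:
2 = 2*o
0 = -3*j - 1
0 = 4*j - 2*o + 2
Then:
No Solution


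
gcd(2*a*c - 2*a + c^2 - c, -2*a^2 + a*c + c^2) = 2*a + c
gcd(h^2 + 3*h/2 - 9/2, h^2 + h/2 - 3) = h - 3/2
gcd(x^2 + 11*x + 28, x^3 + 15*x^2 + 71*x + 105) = x + 7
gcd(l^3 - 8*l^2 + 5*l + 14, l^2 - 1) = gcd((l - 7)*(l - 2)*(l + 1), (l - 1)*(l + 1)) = l + 1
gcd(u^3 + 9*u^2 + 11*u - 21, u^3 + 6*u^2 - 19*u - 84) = u^2 + 10*u + 21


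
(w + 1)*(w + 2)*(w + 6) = w^3 + 9*w^2 + 20*w + 12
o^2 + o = o*(o + 1)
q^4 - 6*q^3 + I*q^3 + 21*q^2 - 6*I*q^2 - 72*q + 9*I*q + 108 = (q - 3)^2*(q - 3*I)*(q + 4*I)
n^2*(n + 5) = n^3 + 5*n^2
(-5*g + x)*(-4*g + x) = 20*g^2 - 9*g*x + x^2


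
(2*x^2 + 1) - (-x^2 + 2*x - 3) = 3*x^2 - 2*x + 4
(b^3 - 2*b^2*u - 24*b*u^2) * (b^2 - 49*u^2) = b^5 - 2*b^4*u - 73*b^3*u^2 + 98*b^2*u^3 + 1176*b*u^4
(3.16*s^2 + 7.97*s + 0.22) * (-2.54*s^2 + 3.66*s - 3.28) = -8.0264*s^4 - 8.6782*s^3 + 18.2466*s^2 - 25.3364*s - 0.7216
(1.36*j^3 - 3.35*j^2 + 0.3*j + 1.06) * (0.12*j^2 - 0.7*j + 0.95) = 0.1632*j^5 - 1.354*j^4 + 3.673*j^3 - 3.2653*j^2 - 0.457*j + 1.007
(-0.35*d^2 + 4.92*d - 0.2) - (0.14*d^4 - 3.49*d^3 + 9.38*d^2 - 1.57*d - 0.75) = -0.14*d^4 + 3.49*d^3 - 9.73*d^2 + 6.49*d + 0.55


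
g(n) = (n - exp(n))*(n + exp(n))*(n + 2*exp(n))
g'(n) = (1 - exp(n))*(n + exp(n))*(n + 2*exp(n)) + (n - exp(n))*(n + exp(n))*(2*exp(n) + 1) + (n - exp(n))*(n + 2*exp(n))*(exp(n) + 1) = 2*n^2*exp(n) + 3*n^2 - 2*n*exp(2*n) + 4*n*exp(n) - 6*exp(3*n) - exp(2*n)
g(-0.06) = -1.61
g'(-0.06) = -6.00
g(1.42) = -146.38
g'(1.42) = -444.35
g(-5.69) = -184.00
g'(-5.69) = 97.27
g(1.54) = -210.72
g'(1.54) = -639.76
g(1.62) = -268.64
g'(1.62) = -815.27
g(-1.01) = -0.25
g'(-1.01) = 2.18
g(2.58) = -4853.42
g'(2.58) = -14531.83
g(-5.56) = -171.64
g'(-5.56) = 92.89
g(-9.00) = -728.98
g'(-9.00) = 243.02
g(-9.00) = -728.98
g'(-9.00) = 243.02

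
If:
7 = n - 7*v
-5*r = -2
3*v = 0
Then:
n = 7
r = 2/5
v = 0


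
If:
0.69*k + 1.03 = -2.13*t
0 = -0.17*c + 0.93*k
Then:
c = -16.8874680306905*t - 8.16624040920716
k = -3.08695652173913*t - 1.49275362318841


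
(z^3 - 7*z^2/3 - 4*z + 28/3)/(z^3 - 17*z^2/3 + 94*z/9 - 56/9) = 3*(z + 2)/(3*z - 4)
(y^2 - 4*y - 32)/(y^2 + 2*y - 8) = (y - 8)/(y - 2)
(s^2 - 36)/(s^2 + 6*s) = (s - 6)/s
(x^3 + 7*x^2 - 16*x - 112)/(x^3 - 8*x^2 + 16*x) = (x^2 + 11*x + 28)/(x*(x - 4))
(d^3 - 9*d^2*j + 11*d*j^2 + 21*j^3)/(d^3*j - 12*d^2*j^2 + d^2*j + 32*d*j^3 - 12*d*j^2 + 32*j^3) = (d^3 - 9*d^2*j + 11*d*j^2 + 21*j^3)/(j*(d^3 - 12*d^2*j + d^2 + 32*d*j^2 - 12*d*j + 32*j^2))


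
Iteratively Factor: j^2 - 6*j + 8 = (j - 2)*(j - 4)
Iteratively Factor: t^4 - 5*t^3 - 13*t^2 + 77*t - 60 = (t - 5)*(t^3 - 13*t + 12) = (t - 5)*(t + 4)*(t^2 - 4*t + 3) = (t - 5)*(t - 3)*(t + 4)*(t - 1)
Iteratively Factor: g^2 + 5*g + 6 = (g + 2)*(g + 3)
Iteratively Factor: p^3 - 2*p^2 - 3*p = (p)*(p^2 - 2*p - 3) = p*(p - 3)*(p + 1)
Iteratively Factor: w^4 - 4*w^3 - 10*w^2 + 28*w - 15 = (w + 3)*(w^3 - 7*w^2 + 11*w - 5) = (w - 1)*(w + 3)*(w^2 - 6*w + 5) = (w - 1)^2*(w + 3)*(w - 5)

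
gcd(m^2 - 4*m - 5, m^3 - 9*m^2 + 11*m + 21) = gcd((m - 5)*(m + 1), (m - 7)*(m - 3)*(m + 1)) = m + 1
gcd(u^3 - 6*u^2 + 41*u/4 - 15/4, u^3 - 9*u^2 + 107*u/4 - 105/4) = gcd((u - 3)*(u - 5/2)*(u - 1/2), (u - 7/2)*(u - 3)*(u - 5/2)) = u^2 - 11*u/2 + 15/2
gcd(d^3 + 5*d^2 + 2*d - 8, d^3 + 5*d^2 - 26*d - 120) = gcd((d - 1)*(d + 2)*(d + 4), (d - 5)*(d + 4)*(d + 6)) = d + 4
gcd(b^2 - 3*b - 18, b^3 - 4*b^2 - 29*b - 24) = b + 3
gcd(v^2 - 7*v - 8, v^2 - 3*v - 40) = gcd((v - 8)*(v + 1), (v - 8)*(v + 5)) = v - 8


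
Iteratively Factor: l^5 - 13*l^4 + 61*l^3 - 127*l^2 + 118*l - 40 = (l - 5)*(l^4 - 8*l^3 + 21*l^2 - 22*l + 8) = (l - 5)*(l - 1)*(l^3 - 7*l^2 + 14*l - 8) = (l - 5)*(l - 4)*(l - 1)*(l^2 - 3*l + 2) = (l - 5)*(l - 4)*(l - 1)^2*(l - 2)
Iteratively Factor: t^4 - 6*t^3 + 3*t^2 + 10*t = (t - 5)*(t^3 - t^2 - 2*t) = (t - 5)*(t + 1)*(t^2 - 2*t) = t*(t - 5)*(t + 1)*(t - 2)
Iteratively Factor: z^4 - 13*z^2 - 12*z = (z + 3)*(z^3 - 3*z^2 - 4*z) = (z - 4)*(z + 3)*(z^2 + z) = z*(z - 4)*(z + 3)*(z + 1)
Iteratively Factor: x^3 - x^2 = (x)*(x^2 - x) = x*(x - 1)*(x)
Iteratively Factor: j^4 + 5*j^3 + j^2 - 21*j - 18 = (j + 3)*(j^3 + 2*j^2 - 5*j - 6) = (j + 3)^2*(j^2 - j - 2) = (j + 1)*(j + 3)^2*(j - 2)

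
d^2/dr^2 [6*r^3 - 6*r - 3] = 36*r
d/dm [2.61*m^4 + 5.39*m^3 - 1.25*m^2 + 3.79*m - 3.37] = 10.44*m^3 + 16.17*m^2 - 2.5*m + 3.79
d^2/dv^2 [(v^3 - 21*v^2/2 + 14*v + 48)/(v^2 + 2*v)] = 6*(13*v^3 + 48*v^2 + 96*v + 64)/(v^3*(v^3 + 6*v^2 + 12*v + 8))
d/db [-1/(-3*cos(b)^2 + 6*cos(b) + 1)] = 6*(cos(b) - 1)*sin(b)/(-3*cos(b)^2 + 6*cos(b) + 1)^2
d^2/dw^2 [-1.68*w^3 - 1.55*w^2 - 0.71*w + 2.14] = -10.08*w - 3.1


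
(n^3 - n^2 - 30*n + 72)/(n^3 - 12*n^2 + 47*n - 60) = (n + 6)/(n - 5)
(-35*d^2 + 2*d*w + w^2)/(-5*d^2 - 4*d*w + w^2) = (7*d + w)/(d + w)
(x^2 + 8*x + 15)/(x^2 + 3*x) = (x + 5)/x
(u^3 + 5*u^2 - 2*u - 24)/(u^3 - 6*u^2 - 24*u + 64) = (u + 3)/(u - 8)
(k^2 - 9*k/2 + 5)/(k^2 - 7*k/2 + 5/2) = (k - 2)/(k - 1)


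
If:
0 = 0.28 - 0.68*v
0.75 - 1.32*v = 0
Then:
No Solution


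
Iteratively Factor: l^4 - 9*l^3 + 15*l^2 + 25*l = (l + 1)*(l^3 - 10*l^2 + 25*l) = (l - 5)*(l + 1)*(l^2 - 5*l) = (l - 5)^2*(l + 1)*(l)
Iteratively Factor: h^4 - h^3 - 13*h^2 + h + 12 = (h - 4)*(h^3 + 3*h^2 - h - 3) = (h - 4)*(h - 1)*(h^2 + 4*h + 3) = (h - 4)*(h - 1)*(h + 3)*(h + 1)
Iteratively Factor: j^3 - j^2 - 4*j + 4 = (j - 1)*(j^2 - 4) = (j - 1)*(j + 2)*(j - 2)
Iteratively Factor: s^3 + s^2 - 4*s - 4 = (s + 1)*(s^2 - 4) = (s + 1)*(s + 2)*(s - 2)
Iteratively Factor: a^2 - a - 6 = (a - 3)*(a + 2)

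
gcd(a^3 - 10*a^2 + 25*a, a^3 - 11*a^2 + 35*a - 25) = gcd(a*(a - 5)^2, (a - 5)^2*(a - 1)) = a^2 - 10*a + 25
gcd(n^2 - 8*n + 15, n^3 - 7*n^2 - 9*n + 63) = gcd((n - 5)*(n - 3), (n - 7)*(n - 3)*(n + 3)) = n - 3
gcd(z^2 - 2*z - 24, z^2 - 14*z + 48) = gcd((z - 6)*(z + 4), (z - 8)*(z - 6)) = z - 6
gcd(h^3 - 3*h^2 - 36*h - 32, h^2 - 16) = h + 4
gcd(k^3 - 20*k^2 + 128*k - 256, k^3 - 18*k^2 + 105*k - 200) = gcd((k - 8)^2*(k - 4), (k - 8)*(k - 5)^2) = k - 8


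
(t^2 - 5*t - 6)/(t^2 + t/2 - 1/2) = 2*(t - 6)/(2*t - 1)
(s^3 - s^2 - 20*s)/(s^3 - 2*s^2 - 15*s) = (s + 4)/(s + 3)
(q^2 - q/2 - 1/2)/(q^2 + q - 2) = (q + 1/2)/(q + 2)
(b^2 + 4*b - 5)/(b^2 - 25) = (b - 1)/(b - 5)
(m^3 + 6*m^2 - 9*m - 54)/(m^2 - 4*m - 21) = (m^2 + 3*m - 18)/(m - 7)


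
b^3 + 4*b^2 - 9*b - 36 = (b - 3)*(b + 3)*(b + 4)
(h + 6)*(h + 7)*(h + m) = h^3 + h^2*m + 13*h^2 + 13*h*m + 42*h + 42*m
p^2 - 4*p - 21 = (p - 7)*(p + 3)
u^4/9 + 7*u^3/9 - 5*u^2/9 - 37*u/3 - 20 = (u/3 + 1)^2*(u - 4)*(u + 5)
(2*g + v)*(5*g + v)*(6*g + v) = 60*g^3 + 52*g^2*v + 13*g*v^2 + v^3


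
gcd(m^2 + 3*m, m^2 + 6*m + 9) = m + 3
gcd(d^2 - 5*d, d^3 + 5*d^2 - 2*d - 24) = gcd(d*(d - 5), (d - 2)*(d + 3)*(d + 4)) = 1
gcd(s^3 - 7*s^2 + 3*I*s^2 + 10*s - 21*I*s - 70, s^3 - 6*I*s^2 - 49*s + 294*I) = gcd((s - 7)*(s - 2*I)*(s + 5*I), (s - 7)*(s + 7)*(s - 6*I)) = s - 7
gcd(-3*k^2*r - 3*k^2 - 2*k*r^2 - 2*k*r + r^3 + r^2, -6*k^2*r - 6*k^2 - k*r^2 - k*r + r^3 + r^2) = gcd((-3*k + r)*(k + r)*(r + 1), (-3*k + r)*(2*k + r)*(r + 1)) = -3*k*r - 3*k + r^2 + r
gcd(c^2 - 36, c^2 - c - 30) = c - 6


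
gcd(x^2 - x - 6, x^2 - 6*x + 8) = 1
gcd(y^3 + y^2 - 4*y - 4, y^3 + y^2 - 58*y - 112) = y + 2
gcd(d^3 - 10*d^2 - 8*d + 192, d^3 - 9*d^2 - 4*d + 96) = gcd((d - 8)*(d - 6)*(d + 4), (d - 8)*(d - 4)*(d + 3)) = d - 8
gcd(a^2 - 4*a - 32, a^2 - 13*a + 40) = a - 8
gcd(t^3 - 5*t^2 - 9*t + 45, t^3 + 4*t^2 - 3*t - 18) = t + 3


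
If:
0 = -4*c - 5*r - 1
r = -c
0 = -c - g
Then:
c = 1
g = -1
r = -1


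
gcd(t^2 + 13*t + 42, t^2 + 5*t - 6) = t + 6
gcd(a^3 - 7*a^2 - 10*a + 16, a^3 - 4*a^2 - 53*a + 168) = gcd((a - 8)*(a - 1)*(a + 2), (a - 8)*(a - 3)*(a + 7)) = a - 8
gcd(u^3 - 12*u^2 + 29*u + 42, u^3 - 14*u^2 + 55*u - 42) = u^2 - 13*u + 42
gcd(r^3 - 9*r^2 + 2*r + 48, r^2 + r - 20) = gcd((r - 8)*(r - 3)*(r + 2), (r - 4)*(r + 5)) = 1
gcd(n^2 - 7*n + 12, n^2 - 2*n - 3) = n - 3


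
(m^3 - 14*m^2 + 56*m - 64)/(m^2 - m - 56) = (m^2 - 6*m + 8)/(m + 7)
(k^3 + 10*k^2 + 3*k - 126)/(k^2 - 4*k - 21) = (-k^3 - 10*k^2 - 3*k + 126)/(-k^2 + 4*k + 21)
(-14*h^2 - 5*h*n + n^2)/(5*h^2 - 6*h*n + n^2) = (-14*h^2 - 5*h*n + n^2)/(5*h^2 - 6*h*n + n^2)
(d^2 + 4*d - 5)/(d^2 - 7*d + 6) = (d + 5)/(d - 6)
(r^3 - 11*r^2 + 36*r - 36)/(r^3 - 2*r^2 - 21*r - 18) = (r^2 - 5*r + 6)/(r^2 + 4*r + 3)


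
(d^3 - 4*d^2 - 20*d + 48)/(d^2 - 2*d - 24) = d - 2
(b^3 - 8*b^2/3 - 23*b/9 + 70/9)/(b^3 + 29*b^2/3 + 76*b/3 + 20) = (3*b^2 - 13*b + 14)/(3*(b^2 + 8*b + 12))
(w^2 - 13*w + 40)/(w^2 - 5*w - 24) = (w - 5)/(w + 3)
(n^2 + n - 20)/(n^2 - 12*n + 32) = (n + 5)/(n - 8)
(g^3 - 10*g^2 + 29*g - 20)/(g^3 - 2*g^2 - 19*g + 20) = (g - 4)/(g + 4)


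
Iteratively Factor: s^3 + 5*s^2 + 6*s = (s + 2)*(s^2 + 3*s) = s*(s + 2)*(s + 3)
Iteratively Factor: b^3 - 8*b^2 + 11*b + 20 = (b - 4)*(b^2 - 4*b - 5) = (b - 4)*(b + 1)*(b - 5)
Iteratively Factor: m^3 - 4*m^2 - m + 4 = (m + 1)*(m^2 - 5*m + 4) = (m - 1)*(m + 1)*(m - 4)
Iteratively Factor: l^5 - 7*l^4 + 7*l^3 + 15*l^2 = (l)*(l^4 - 7*l^3 + 7*l^2 + 15*l) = l^2*(l^3 - 7*l^2 + 7*l + 15) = l^2*(l + 1)*(l^2 - 8*l + 15) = l^2*(l - 3)*(l + 1)*(l - 5)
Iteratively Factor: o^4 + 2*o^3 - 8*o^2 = (o)*(o^3 + 2*o^2 - 8*o) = o*(o - 2)*(o^2 + 4*o) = o^2*(o - 2)*(o + 4)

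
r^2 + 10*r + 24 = (r + 4)*(r + 6)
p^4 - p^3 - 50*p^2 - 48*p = p*(p - 8)*(p + 1)*(p + 6)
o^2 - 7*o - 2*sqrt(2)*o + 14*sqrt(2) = (o - 7)*(o - 2*sqrt(2))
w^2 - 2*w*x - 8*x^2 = (w - 4*x)*(w + 2*x)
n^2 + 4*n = n*(n + 4)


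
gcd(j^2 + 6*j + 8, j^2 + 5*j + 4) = j + 4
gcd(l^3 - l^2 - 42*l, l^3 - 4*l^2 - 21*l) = l^2 - 7*l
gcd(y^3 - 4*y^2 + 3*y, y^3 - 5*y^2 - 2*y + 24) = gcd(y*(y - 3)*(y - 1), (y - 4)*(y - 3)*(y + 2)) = y - 3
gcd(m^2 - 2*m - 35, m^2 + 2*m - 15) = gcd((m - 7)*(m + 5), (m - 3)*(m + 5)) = m + 5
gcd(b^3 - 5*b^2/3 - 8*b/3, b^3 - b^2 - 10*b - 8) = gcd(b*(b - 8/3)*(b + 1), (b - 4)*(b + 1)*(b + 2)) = b + 1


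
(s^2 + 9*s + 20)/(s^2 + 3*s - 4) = (s + 5)/(s - 1)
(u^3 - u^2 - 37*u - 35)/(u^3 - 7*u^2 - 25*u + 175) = (u + 1)/(u - 5)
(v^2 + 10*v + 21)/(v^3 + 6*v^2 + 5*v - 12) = (v + 7)/(v^2 + 3*v - 4)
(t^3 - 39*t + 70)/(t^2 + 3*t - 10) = (t^2 + 2*t - 35)/(t + 5)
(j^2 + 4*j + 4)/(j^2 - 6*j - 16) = (j + 2)/(j - 8)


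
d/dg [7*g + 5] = 7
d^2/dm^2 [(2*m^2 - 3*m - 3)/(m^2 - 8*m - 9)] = 2*(13*m^3 + 45*m^2 - 9*m + 159)/(m^6 - 24*m^5 + 165*m^4 - 80*m^3 - 1485*m^2 - 1944*m - 729)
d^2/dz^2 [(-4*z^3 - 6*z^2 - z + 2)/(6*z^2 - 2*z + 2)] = (-19*z^3 + 120*z^2 - 21*z - 11)/(27*z^6 - 27*z^5 + 36*z^4 - 19*z^3 + 12*z^2 - 3*z + 1)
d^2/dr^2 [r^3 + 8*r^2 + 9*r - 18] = 6*r + 16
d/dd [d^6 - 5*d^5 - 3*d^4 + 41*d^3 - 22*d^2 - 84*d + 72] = 6*d^5 - 25*d^4 - 12*d^3 + 123*d^2 - 44*d - 84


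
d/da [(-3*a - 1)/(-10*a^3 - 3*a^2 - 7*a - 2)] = (30*a^3 + 9*a^2 + 21*a - (3*a + 1)*(30*a^2 + 6*a + 7) + 6)/(10*a^3 + 3*a^2 + 7*a + 2)^2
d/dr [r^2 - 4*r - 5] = 2*r - 4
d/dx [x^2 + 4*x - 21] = 2*x + 4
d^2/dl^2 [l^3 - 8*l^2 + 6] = 6*l - 16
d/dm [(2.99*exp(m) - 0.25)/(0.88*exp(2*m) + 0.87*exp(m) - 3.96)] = (-2.6312*exp(2*m) + 0.44*exp(m) - 11.6229)*exp(m)/(0.7744*exp(4*m) + 1.5312*exp(3*m) - 6.2127*exp(2*m) - 6.8904*exp(m) + 15.6816)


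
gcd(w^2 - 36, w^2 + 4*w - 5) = 1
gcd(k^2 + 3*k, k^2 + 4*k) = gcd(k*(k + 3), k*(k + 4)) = k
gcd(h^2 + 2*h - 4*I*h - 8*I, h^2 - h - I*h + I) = 1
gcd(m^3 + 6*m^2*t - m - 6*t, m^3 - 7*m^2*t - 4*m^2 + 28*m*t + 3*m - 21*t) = m - 1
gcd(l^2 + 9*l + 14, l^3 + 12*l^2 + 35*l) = l + 7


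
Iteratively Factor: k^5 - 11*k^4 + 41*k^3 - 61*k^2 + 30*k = (k - 1)*(k^4 - 10*k^3 + 31*k^2 - 30*k) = (k - 5)*(k - 1)*(k^3 - 5*k^2 + 6*k) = k*(k - 5)*(k - 1)*(k^2 - 5*k + 6) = k*(k - 5)*(k - 3)*(k - 1)*(k - 2)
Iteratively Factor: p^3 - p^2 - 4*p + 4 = (p - 1)*(p^2 - 4) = (p - 1)*(p + 2)*(p - 2)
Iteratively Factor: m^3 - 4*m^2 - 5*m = (m)*(m^2 - 4*m - 5) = m*(m + 1)*(m - 5)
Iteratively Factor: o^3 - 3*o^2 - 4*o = (o)*(o^2 - 3*o - 4) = o*(o + 1)*(o - 4)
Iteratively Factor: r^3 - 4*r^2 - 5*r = (r - 5)*(r^2 + r) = r*(r - 5)*(r + 1)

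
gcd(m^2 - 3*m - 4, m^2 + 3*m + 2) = m + 1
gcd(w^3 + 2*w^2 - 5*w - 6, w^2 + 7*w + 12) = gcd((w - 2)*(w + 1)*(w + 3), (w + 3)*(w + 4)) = w + 3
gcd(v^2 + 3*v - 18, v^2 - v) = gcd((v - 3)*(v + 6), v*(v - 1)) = 1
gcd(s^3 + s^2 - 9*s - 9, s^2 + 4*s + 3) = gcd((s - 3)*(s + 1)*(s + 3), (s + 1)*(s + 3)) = s^2 + 4*s + 3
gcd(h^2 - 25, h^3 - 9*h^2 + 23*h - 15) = h - 5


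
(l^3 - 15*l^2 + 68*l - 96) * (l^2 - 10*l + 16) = l^5 - 25*l^4 + 234*l^3 - 1016*l^2 + 2048*l - 1536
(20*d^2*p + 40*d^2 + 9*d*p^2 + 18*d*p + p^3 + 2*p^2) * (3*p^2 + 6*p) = 60*d^2*p^3 + 240*d^2*p^2 + 240*d^2*p + 27*d*p^4 + 108*d*p^3 + 108*d*p^2 + 3*p^5 + 12*p^4 + 12*p^3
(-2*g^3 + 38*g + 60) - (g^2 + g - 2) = -2*g^3 - g^2 + 37*g + 62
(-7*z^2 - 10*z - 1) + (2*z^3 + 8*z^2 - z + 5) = 2*z^3 + z^2 - 11*z + 4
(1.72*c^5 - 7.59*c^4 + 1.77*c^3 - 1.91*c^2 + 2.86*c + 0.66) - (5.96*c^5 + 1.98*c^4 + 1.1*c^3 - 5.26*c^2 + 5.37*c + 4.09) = -4.24*c^5 - 9.57*c^4 + 0.67*c^3 + 3.35*c^2 - 2.51*c - 3.43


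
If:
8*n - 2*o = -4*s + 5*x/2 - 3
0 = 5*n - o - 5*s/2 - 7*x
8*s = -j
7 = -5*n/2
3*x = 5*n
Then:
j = -5408/135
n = -14/5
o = 166/27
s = 676/135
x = -14/3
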